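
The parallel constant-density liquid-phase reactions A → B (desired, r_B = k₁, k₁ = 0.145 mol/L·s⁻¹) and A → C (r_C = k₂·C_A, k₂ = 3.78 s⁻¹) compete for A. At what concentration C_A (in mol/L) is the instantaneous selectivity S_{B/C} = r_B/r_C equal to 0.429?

S_{B/C} = (k₁/k₂)·C_A⁻¹ ⇒ C_A = (S·k₂/k₁)^(-1).
= (0.429×3.78/0.145)^(-1) = (11.18)^(-1) = 0.0894 mol/L.

0.0894 mol/L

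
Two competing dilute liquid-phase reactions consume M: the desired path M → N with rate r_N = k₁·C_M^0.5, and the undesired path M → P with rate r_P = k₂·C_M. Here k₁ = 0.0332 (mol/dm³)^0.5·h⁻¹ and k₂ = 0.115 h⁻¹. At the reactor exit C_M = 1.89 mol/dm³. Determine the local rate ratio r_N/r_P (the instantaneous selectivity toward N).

0.210

S_{N/P} = r_N/r_P = (k₁·C_M^0.5)/(k₂·C_M) = (k₁/k₂)·C_M^-0.5.
= (0.0332×1.890^0.5) / (0.115×1.890) = 0.04564/0.2173 = 0.210.
The undesired path is higher order in M, so low C_M (CSTR or dilute feed) favours N.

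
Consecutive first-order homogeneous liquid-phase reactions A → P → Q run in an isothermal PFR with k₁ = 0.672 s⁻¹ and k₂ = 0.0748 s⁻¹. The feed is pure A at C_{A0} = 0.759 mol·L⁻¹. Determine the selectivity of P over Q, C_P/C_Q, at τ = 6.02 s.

2.45

Solving the coupled first-order balances gives C_P(τ) = [k₁/(k₂−k₁)]·C_{A0}·(e^(−k₁τ) − e^(−k₂τ)).
e^(−k₁τ) = e^(−0.672×6.02) = e^(−4.045) = 0.01750; e^(−k₂τ) = e^(−0.4503) = 0.6374.
C_P = 0.672×0.759/(0.0748−0.672) × (0.01750−0.6374) = (-0.8541)×(-0.6199) = 0.5295 mol·L⁻¹.
C_A = C_{A0}e^(−k₁τ) = 0.01328 mol·L⁻¹, so C_Q = C_{A0}−C_A−C_P = 0.2162 mol·L⁻¹; C_P/C_Q = 2.45.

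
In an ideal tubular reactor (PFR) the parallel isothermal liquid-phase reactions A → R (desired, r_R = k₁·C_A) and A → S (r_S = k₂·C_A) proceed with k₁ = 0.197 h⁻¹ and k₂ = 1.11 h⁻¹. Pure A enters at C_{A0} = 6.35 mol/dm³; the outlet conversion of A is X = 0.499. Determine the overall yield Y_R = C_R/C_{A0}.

0.0752

C_A = C_{A0}(1−X) = 3.181 mol/dm³.
Both paths are first order in A, so the instantaneous fraction to R is constant: dC_R/d(−C_A) = k₁/(k₁+k₂) = 0.1507.
C_R = 0.1507·(C_{A0}−C_A) = 0.1507×3.169 = 0.478 mol/dm³.
Y_R = C_R/C_{A0} = 0.4776/6.35 = 0.0752.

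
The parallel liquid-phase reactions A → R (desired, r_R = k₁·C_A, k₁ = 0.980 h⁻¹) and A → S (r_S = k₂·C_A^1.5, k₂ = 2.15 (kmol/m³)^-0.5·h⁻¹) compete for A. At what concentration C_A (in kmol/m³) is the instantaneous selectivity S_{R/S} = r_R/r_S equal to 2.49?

0.0335 kmol/m³

S_{R/S} = (k₁/k₂)·C_A^-0.5 ⇒ C_A = (S·k₂/k₁)^(-2).
= (2.49×2.15/0.980)^(-2) = (5.463)^(-2) = 0.0335 kmol/m³.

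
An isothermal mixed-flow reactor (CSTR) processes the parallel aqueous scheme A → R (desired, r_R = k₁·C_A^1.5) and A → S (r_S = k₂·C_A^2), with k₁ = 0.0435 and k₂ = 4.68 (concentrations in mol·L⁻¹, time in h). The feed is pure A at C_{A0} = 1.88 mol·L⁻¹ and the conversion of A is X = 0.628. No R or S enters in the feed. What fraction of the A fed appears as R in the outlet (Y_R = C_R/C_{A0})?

Exit C_A = C_{A0}(1−X) = 1.88×0.372 = 0.6994 mol·L⁻¹.
A CSTR operates uniformly at the exit composition, giving r_R = 0.02544 and r_S = 2.289 (each k·C_A^n at C_A = 0.6994).
Fraction of consumed A going to R: r_R/(r_R+r_S) = 0.01099.
C_R = 0.01099·C_{A0}·X = 0.01099×1.88×0.628 = 0.0130 mol·L⁻¹; Y_R = C_R/C_{A0} = 0.00690.

0.00690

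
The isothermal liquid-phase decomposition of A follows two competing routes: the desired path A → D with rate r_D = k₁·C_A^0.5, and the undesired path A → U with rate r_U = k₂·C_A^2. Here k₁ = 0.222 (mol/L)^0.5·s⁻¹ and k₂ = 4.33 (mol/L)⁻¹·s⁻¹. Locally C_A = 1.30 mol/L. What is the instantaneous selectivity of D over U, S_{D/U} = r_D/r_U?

S_{D/U} = r_D/r_U = (k₁·C_A^0.5)/(k₂·C_A^2) = (k₁/k₂)·C_A^-1.5.
= (0.222×1.300^0.5) / (4.33×1.300^2) = 0.2531/7.318 = 0.0346.
The undesired path is higher order in A, so low C_A (CSTR or dilute feed) favours D.

0.0346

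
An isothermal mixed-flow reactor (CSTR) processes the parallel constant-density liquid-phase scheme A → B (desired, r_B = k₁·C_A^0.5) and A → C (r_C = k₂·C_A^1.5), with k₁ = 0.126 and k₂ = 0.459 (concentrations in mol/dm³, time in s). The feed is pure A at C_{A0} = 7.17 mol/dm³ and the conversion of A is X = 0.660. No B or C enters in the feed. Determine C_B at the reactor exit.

0.479 mol/dm³

Exit C_A = C_{A0}(1−X) = 7.17×0.340 = 2.438 mol/dm³.
Rates in a CSTR are evaluated at the outlet concentration: r_B = 0.126×2.438^0.5 = 0.1967, r_C = 0.459×2.438^1.5 = 1.747.
Fraction of consumed A going to B: r_B/(r_B+r_C) = 0.1012.
C_B = 0.1012·C_{A0}·X = 0.1012×7.17×0.660 = 0.479 mol/dm³.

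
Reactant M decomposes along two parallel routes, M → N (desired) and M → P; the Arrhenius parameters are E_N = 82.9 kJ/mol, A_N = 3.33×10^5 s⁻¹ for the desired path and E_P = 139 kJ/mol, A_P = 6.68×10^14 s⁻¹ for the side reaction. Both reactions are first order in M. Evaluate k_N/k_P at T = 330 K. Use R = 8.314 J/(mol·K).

Since both paths have the same order in M, the concentration cancels and S_{N/P} = k_N/k_P = (A_N/A_P)·exp[(E_P−E_N)/(RT)].
(E_P−E_N)/(RT) = (139−82.9)×10³/(8.314×330) = 56100/2744 = 20.45.
k_N/k_P = (3.33×10^5/6.68×10^14)·exp(20.45) = 4.985×10^-10 × 7.589×10^8 = 0.378.
Since E_N < E_P, lowering the temperature improves selectivity toward N.

0.378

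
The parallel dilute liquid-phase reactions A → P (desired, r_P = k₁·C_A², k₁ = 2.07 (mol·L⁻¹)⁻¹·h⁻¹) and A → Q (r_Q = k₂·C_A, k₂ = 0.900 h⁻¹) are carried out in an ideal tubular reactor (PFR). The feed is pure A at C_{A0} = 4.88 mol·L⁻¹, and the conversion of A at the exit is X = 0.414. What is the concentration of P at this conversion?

C_A = C_{A0}(1−X) = 2.860 mol·L⁻¹.
Along a PFR/batch, dC_Q/dC_A = −r_Q/(r_P+r_Q) = −k₂/(k₂+k₁·C_A).
Integrating from C_{A0} to C_A: C_Q = (0.900/2.07)·ln[(0.900+2.07·4.88)/(0.900+2.07·2.86)] = 0.4348·ln(11.00/6.820) = 0.2079 mol·L⁻¹.
Then C_P = (C_{A0}−C_A) − C_Q = 2.020 − 0.2079 = 1.812 mol·L⁻¹.

1.81 mol·L⁻¹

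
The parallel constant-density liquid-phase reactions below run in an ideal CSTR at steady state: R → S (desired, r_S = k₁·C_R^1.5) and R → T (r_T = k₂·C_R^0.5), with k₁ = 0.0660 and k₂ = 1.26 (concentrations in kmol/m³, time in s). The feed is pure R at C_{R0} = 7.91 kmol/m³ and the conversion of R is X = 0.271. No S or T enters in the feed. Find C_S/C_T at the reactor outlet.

0.302

Exit C_R = C_{R0}(1−X) = 7.91×0.729 = 5.766 kmol/m³.
Rates in a CSTR are evaluated at the outlet concentration: r_S = 0.0660×5.766^1.5 = 0.9139, r_T = 1.26×5.766^0.5 = 3.026.
Overall selectivity = C_S/C_T = r_Sτ/(r_Tτ) = r_S/r_T = 0.302.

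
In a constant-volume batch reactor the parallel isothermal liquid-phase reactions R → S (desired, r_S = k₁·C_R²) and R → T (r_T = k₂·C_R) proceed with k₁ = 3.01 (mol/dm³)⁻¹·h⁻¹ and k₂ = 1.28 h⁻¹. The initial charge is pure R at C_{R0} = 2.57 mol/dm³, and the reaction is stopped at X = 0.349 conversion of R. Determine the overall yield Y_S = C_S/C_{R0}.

0.290

C_R = C_{R0}(1−X) = 1.673 mol/dm³.
Along a PFR/batch, dC_T/dC_R = −r_T/(r_S+r_T) = −k₂/(k₂+k₁·C_R).
Integrating from C_{R0} to C_R: C_T = (1.28/3.01)·ln[(1.28+3.01·2.57)/(1.28+3.01·1.67)] = 0.4252·ln(9.016/6.316) = 0.1513 mol/dm³.
Then C_S = (C_{R0}−C_R) − C_T = 0.8969 − 0.1513 = 0.7456 mol/dm³.
Y_S = C_S/C_{R0} = 0.7456/2.57 = 0.290.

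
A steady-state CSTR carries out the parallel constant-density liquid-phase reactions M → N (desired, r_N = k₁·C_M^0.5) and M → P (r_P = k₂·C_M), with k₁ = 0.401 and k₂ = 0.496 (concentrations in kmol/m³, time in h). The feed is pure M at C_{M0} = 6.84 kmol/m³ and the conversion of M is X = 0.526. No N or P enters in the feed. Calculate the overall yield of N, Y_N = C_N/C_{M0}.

0.163

Exit C_M = C_{M0}(1−X) = 6.84×0.474 = 3.242 kmol/m³.
Rates in a CSTR are evaluated at the outlet concentration: r_N = 0.401×3.242^0.5 = 0.7220, r_P = 0.496×3.242 = 1.608.
Fraction of consumed M going to N: r_N/(r_N+r_P) = 0.3099.
C_N = 0.3099·C_{M0}·X = 0.3099×6.84×0.526 = 1.11 kmol/m³; Y_N = C_N/C_{M0} = 0.163.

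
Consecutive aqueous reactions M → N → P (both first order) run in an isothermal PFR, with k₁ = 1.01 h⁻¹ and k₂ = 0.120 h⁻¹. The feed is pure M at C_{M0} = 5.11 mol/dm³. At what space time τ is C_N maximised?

2.39 h

Setting dC_N/dτ = 0 gives τ_opt = ln(k₂/k₁)/(k₂−k₁).
= ln(0.120/1.01)/(0.120−1.01) = ln(0.1188)/-0.8900 = -2.130/-0.8900 = 2.39 h.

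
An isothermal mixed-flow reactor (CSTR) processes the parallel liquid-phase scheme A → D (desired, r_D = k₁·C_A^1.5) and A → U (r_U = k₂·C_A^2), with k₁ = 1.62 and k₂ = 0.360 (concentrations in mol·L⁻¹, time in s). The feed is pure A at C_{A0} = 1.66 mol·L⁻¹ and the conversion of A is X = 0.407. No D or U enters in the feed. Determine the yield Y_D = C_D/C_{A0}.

Exit C_A = C_{A0}(1−X) = 1.66×0.593 = 0.9844 mol·L⁻¹.
A CSTR operates uniformly at the exit composition, giving r_D = 1.582 and r_U = 0.3488 (each k·C_A^n at C_A = 0.9844).
Fraction of consumed A going to D: r_D/(r_D+r_U) = 0.8193.
C_D = 0.8193·C_{A0}·X = 0.8193×1.66×0.407 = 0.554 mol·L⁻¹; Y_D = C_D/C_{A0} = 0.333.

0.333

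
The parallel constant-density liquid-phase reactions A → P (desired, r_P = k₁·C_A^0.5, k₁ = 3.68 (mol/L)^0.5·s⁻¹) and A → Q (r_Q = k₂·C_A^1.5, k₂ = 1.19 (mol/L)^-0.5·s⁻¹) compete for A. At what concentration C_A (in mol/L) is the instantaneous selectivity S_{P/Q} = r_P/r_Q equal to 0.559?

5.53 mol/L

S_{P/Q} = (k₁/k₂)·C_A⁻¹ ⇒ C_A = (S·k₂/k₁)^(-1).
= (0.559×1.19/3.68)^(-1) = (0.1808)^(-1) = 5.53 mol/L.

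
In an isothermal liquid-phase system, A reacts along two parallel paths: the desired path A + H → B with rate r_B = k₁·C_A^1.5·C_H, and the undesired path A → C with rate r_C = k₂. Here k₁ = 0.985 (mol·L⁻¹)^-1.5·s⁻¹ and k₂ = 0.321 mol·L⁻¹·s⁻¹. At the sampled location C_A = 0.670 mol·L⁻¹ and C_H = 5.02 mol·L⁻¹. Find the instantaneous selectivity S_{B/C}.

S_{B/C} = r_B/r_C = (k₁·C_A^1.5·C_H)/(k₂) = (k₁/k₂)·C_A^1.5·C_H.
= (0.985×0.6700^1.5×5.020) / (0.321) = 2.712/0.3210 = 8.45.
Since the desired path is higher order in A, keeping C_A high (PFR or concentrated feed) favours B.

8.45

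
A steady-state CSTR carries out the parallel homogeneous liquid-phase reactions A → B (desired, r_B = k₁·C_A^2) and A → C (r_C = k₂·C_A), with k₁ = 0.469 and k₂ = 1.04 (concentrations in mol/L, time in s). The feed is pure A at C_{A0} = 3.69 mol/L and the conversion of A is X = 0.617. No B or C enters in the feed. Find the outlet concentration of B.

0.886 mol/L

Exit C_A = C_{A0}(1−X) = 3.69×0.383 = 1.413 mol/L.
A CSTR operates uniformly at the exit composition, giving r_B = 0.9367 and r_C = 1.470 (each k·C_A^n at C_A = 1.413).
Fraction of consumed A going to B: r_B/(r_B+r_C) = 0.3892.
C_B = 0.3892·C_{A0}·X = 0.3892×3.69×0.617 = 0.886 mol/L.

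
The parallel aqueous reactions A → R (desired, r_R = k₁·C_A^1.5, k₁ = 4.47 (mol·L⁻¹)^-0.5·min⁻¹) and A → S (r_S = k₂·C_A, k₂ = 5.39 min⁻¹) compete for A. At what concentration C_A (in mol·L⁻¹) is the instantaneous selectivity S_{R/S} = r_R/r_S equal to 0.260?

S_{R/S} = (k₁/k₂)·C_A^0.5 ⇒ C_A = (S·k₂/k₁)^(2).
= (0.260×5.39/4.47)^(2) = (0.3135)^(2) = 0.0983 mol·L⁻¹.

0.0983 mol·L⁻¹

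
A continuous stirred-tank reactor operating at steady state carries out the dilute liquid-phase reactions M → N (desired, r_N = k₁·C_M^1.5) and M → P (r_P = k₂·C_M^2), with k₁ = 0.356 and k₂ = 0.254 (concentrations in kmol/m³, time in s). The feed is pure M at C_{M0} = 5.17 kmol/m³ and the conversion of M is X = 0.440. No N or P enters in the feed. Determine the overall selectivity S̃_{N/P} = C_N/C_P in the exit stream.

Exit C_M = C_{M0}(1−X) = 5.17×0.560 = 2.895 kmol/m³.
In a CSTR the entire volume is at exit conditions, so r_N = 0.356×2.895^1.5 = 1.754 and r_P = 0.254×2.895^2 = 2.129.
Overall selectivity = C_N/C_P = r_Nτ/(r_Pτ) = r_N/r_P = 0.824.

0.824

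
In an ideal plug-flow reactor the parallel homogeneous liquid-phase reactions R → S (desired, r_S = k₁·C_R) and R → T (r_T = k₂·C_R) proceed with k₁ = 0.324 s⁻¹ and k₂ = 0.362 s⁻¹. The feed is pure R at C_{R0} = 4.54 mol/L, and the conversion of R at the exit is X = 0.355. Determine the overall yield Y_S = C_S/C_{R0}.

0.168

C_R = C_{R0}(1−X) = 2.928 mol/L.
Both paths are first order in R, so the instantaneous fraction to S is constant: dC_S/d(−C_R) = k₁/(k₁+k₂) = 0.4723.
C_S = 0.4723·(C_{R0}−C_R) = 0.4723×1.612 = 0.761 mol/L.
Y_S = C_S/C_{R0} = 0.7612/4.54 = 0.168.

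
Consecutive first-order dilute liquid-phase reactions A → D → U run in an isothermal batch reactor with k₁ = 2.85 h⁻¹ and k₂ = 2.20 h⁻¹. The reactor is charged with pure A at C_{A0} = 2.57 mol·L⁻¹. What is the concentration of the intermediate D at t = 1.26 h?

0.394 mol·L⁻¹

The intermediate concentration in a first-order A→B→C sequence is C_D = k₁C_{A0}(e^(−k₁t) − e^(−k₂t))/(k₂−k₁).
e^(−k₁t) = e^(−2.85×1.26) = e^(−3.591) = 0.02757; e^(−k₂t) = e^(−2.772) = 0.06254.
C_D = 2.85×2.57/(2.20−2.85) × (0.02757−0.06254) = (-11.27)×(-0.03497) = 0.3940 mol·L⁻¹.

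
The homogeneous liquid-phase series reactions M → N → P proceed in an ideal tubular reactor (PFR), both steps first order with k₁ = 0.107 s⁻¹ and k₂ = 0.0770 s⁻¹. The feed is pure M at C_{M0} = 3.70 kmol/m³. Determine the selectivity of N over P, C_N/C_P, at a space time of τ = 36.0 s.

0.177

For first-order series with pure M initially, C_N(τ) = k₁C_{M0}/(k₂−k₁)·(e^(−k₁τ) − e^(−k₂τ)).
e^(−k₁τ) = e^(−0.107×36.0) = e^(−3.852) = 0.02124; e^(−k₂τ) = e^(−2.772) = 0.06254.
C_N = 0.107×3.70/(0.0770−0.107) × (0.02124−0.06254) = (-13.20)×(-0.04130) = 0.5450 kmol/m³.
C_M = C_{M0}e^(−k₁τ) = 0.07858 kmol/m³, so C_P = C_{M0}−C_M−C_N = 3.076 kmol/m³; C_N/C_P = 0.177.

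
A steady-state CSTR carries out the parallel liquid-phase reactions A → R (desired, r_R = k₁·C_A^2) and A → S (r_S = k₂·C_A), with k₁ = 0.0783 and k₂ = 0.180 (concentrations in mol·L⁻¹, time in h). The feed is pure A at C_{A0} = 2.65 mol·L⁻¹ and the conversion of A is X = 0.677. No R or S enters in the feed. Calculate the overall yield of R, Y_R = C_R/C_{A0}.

Exit C_A = C_{A0}(1−X) = 2.65×0.323 = 0.8559 mol·L⁻¹.
In a CSTR the entire volume is at exit conditions, so r_R = 0.0783×0.8559^2 = 0.05737 and r_S = 0.180×0.8559 = 0.1541.
Fraction of consumed A going to R: r_R/(r_R+r_S) = 0.2713.
C_R = 0.2713·C_{A0}·X = 0.2713×2.65×0.677 = 0.487 mol·L⁻¹; Y_R = C_R/C_{A0} = 0.184.

0.184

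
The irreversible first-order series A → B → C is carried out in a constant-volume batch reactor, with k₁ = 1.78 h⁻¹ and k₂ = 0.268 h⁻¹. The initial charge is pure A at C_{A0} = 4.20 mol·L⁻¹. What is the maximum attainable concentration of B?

3.00 mol·L⁻¹

For a first-order series the maximum intermediate yield is C_{B,max}/C_{A0} = (k₁/k₂)^[k₂/(k₂−k₁)].
= (1.78/0.268)^(0.268/(0.268−1.78)) = (6.642)^(-0.1772) = 0.7149.
C_{B,max} = 0.7149×4.20 = 3.00 mol·L⁻¹.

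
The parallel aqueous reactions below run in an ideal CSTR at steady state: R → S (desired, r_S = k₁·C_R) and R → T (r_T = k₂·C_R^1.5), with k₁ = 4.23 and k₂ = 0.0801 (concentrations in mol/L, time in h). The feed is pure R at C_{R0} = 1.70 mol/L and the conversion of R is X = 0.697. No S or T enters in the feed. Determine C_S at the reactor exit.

1.17 mol/L

Exit C_R = C_{R0}(1−X) = 1.70×0.303 = 0.5151 mol/L.
Rates in a CSTR are evaluated at the outlet concentration: r_S = 4.23×0.5151 = 2.179, r_T = 0.0801×0.5151^1.5 = 0.02961.
Fraction of consumed R going to S: r_S/(r_S+r_T) = 0.9866.
C_S = 0.9866·C_{R0}·X = 0.9866×1.70×0.697 = 1.17 mol/L.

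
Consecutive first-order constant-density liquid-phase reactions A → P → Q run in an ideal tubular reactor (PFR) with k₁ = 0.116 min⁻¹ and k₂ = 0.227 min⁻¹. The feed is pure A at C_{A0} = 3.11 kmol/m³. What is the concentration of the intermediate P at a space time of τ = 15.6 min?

0.438 kmol/m³

Solving the coupled first-order balances gives C_P(τ) = [k₁/(k₂−k₁)]·C_{A0}·(e^(−k₁τ) − e^(−k₂τ)).
e^(−k₁τ) = e^(−0.116×15.6) = e^(−1.810) = 0.1637; e^(−k₂τ) = e^(−3.541) = 0.02898.
C_P = 0.116×3.11/(0.227−0.116) × (0.1637−0.02898) = 3.250×0.1347 = 0.4379 kmol/m³.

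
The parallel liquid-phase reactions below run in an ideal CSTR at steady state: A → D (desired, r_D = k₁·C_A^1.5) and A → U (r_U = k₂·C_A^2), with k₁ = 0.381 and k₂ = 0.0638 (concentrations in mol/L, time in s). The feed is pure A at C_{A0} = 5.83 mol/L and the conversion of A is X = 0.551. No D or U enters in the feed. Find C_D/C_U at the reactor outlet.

Exit C_A = C_{A0}(1−X) = 5.83×0.449 = 2.618 mol/L.
In a CSTR the entire volume is at exit conditions, so r_D = 0.381×2.618^1.5 = 1.614 and r_U = 0.0638×2.618^2 = 0.4372.
Overall selectivity = C_D/C_U = r_Dτ/(r_Uτ) = r_D/r_U = 3.69.

3.69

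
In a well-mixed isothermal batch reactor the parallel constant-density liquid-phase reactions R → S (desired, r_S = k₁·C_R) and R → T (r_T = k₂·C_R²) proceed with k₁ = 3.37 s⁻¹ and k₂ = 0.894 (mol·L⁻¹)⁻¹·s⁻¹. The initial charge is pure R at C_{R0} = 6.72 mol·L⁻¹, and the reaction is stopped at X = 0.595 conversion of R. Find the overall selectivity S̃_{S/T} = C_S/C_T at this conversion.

C_R = C_{R0}(1−X) = 2.722 mol·L⁻¹.
Along a PFR/batch, dC_S/dC_R = −r_S/(r_S+r_T) = −k₁/(k₁+k₂·C_R).
Integrating from C_{R0} to C_R: C_S = (3.37/0.894)·ln[(3.37+0.894·6.72)/(3.37+0.894·2.72)] = 3.770·ln(9.378/5.803) = 1.809 mol·L⁻¹.
C_T = (C_{R0}−C_R)−C_S = 2.189 mol·L⁻¹; S̃_{S/T} = 1.809/2.189 = 0.826.

0.826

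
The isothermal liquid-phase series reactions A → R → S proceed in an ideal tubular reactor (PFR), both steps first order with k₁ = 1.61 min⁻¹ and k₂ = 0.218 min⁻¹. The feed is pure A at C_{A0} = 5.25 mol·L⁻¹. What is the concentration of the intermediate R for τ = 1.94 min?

For first-order series with pure A initially, C_R(τ) = k₁C_{A0}/(k₂−k₁)·(e^(−k₁τ) − e^(−k₂τ)).
e^(−k₁τ) = e^(−1.61×1.94) = e^(−3.123) = 0.04401; e^(−k₂τ) = e^(−0.4229) = 0.6551.
C_R = 1.61×5.25/(0.218−1.61) × (0.04401−0.6551) = (-6.072)×(-0.6111) = 3.711 mol·L⁻¹.

3.71 mol·L⁻¹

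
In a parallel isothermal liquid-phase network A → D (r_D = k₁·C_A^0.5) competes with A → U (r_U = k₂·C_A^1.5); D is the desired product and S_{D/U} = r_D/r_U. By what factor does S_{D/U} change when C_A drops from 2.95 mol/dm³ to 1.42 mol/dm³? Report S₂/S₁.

2.08

S_{D/U} = (k₁/k₂)·C_A⁻¹, so S₂/S₁ = (C_{A,2}/C_{A,1})⁻¹.
= 2.95/1.42 = 2.08.
Selectivity toward D rises as C_A falls — low-concentration operation is favoured.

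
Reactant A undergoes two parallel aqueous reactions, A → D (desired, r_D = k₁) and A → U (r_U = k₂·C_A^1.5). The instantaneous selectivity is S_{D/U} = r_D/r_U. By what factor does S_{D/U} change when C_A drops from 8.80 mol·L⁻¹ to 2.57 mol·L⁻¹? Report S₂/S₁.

6.34

S_{D/U} = (k₁/k₂)·C_A^-1.5, so S₂/S₁ = (C_{A,2}/C_{A,1})^-1.5.
= (2.57/8.80)^(-1.5) = (0.2920)^(-1.5) = 6.34.
Selectivity toward D rises as C_A falls — low-concentration operation is favoured.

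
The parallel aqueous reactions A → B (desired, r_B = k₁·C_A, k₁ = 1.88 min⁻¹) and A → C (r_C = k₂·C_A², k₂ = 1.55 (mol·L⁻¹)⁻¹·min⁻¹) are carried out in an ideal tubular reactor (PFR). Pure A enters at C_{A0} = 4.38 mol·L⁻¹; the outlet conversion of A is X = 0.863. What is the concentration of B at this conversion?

1.37 mol·L⁻¹

C_A = C_{A0}(1−X) = 0.6001 mol·L⁻¹.
Along a PFR/batch, dC_B/dC_A = −r_B/(r_B+r_C) = −k₁/(k₁+k₂·C_A).
Integrating from C_{A0} to C_A: C_B = (1.88/1.55)·ln[(1.88+1.55·4.38)/(1.88+1.55·0.600)] = 1.213·ln(8.669/2.810) = 1.366 mol·L⁻¹.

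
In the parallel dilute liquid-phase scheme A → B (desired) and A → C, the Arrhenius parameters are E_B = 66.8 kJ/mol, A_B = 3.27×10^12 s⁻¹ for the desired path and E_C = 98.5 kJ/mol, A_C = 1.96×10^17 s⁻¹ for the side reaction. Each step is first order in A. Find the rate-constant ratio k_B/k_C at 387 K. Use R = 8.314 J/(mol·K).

Since both paths have the same order in A, the concentration cancels and S_{B/C} = k_B/k_C = (A_B/A_C)·exp[(E_C−E_B)/(RT)].
(E_C−E_B)/(RT) = (98.5−66.8)×10³/(8.314×387) = 31700/3218 = 9.852.
k_B/k_C = (3.27×10^12/1.96×10^17)·exp(9.852) = 1.668×10^-5 × 19002 = 0.317.
Since E_B < E_C, lowering the temperature improves selectivity toward B.

0.317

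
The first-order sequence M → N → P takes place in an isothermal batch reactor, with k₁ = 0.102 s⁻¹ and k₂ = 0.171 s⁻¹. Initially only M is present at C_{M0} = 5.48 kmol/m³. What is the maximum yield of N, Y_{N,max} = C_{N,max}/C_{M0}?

At the optimum, C_{N,max}/C_{M0} = (k₁/k₂)^[k₂/(k₂−k₁)].
= (0.102/0.171)^(0.171/(0.171−0.102)) = (0.5965)^(2.478) = 0.2779.

0.278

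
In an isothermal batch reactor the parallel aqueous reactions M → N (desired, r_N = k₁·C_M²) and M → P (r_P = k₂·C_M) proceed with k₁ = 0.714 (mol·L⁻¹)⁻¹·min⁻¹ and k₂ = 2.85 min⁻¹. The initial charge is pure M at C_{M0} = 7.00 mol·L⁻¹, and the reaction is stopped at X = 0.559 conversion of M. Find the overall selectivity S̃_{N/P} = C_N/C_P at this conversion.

C_M = C_{M0}(1−X) = 3.087 mol·L⁻¹.
Along a PFR/batch, dC_P/dC_M = −r_P/(r_N+r_P) = −k₂/(k₂+k₁·C_M).
Integrating from C_{M0} to C_M: C_P = (2.85/0.714)·ln[(2.85+0.714·7.00)/(2.85+0.714·3.09)] = 3.992·ln(7.848/5.054) = 1.757 mol·L⁻¹.
Then C_N = (C_{M0}−C_M) − C_P = 3.913 − 1.757 = 2.156 mol·L⁻¹.
S̃_{N/P} = C_N/C_P = 2.156/1.757 = 1.23.

1.23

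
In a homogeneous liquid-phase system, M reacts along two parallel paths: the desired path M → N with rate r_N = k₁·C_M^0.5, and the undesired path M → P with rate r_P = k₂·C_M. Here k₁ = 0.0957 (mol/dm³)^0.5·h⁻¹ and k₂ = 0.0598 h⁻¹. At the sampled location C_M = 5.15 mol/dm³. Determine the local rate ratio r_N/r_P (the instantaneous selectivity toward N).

0.705

S_{N/P} = r_N/r_P = (k₁·C_M^0.5)/(k₂·C_M) = (k₁/k₂)·C_M^-0.5.
= (0.0957×5.150^0.5) / (0.0598×5.150) = 0.2172/0.3080 = 0.705.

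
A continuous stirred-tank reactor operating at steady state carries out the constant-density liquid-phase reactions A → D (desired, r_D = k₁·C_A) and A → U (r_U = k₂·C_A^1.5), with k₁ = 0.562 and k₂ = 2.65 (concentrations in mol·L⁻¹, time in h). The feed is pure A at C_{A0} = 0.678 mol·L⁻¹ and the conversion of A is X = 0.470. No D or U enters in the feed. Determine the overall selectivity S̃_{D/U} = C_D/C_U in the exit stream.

Exit C_A = C_{A0}(1−X) = 0.678×0.530 = 0.3593 mol·L⁻¹.
A CSTR operates uniformly at the exit composition, giving r_D = 0.2019 and r_U = 0.5708 (each k·C_A^n at C_A = 0.3593).
Overall selectivity = C_D/C_U = r_Dτ/(r_Uτ) = r_D/r_U = 0.354.

0.354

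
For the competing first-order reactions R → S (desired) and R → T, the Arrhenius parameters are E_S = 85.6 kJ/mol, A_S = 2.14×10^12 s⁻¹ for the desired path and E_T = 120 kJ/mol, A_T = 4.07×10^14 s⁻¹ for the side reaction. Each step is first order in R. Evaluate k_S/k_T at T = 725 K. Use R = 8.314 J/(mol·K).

1.58

Since both paths have the same order in R, the concentration cancels and S_{S/T} = k_S/k_T = (A_S/A_T)·exp[(E_T−E_S)/(RT)].
(E_T−E_S)/(RT) = (120−85.6)×10³/(8.314×725) = 34400/6028 = 5.707.
k_S/k_T = (2.14×10^12/4.07×10^14)·exp(5.707) = 0.005258 × 301.0 = 1.58.
Since E_S < E_T, lowering the temperature improves selectivity toward S.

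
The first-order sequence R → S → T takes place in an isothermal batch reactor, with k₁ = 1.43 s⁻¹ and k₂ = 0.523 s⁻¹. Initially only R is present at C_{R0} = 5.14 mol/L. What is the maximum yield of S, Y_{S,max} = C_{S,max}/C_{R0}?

0.560

Evaluating C_S at t_opt = ln(k₂/k₁)/(k₂−k₁) gives C_{S,max}/C_{R0} = (k₁/k₂)^[k₂/(k₂−k₁)].
= (1.43/0.523)^(0.523/(0.523−1.43)) = (2.734)^(-0.5766) = 0.5599.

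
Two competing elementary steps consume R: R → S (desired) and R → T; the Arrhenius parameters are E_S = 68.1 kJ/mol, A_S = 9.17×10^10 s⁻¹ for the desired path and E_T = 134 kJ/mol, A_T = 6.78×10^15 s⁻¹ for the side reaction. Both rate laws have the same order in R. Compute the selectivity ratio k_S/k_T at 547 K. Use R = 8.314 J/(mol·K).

26.6

Since both paths have the same order in R, the concentration cancels and S_{S/T} = k_S/k_T = (A_S/A_T)·exp[(E_T−E_S)/(RT)].
(E_T−E_S)/(RT) = (134−68.1)×10³/(8.314×547) = 65900/4548 = 14.49.
k_S/k_T = (9.17×10^10/6.78×10^15)·exp(14.49) = 1.353×10^-5 × 1.964×10^6 = 26.6.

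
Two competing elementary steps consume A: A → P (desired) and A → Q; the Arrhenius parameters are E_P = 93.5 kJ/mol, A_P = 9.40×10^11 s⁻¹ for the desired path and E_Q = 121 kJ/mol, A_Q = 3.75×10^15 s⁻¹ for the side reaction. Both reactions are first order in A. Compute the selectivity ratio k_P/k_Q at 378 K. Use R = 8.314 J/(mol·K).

With equal orders, S_{P/Q} = k_P/k_Q = (A_P/A_Q)·exp[(E_Q−E_P)/(RT)].
(E_Q−E_P)/(RT) = (121−93.5)×10³/(8.314×378) = 27500/3143 = 8.750.
k_P/k_Q = (9.40×10^11/3.75×10^15)·exp(8.750) = 2.507×10^-4 × 6314 = 1.58.
Since E_P < E_Q, lowering the temperature improves selectivity toward P.

1.58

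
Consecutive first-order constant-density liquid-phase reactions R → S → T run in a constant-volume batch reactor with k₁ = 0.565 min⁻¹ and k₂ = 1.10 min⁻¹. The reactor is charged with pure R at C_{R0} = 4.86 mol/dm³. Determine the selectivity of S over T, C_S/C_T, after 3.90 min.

0.130

Solving the coupled first-order balances gives C_S(t) = [k₁/(k₂−k₁)]·C_{R0}·(e^(−k₁t) − e^(−k₂t)).
e^(−k₁t) = e^(−0.565×3.90) = e^(−2.203) = 0.1104; e^(−k₂t) = e^(−4.290) = 0.01370.
C_S = 0.565×4.86/(1.10−0.565) × (0.1104−0.01370) = 5.133×0.09671 = 0.4964 mol/dm³.
C_R = C_{R0}e^(−k₁t) = 0.5366 mol/dm³, so C_T = C_{R0}−C_R−C_S = 3.827 mol/dm³; C_S/C_T = 0.130.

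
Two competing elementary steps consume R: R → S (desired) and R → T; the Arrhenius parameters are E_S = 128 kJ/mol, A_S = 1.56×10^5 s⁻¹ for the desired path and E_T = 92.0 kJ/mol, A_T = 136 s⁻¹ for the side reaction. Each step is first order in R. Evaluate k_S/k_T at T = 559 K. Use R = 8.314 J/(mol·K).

With equal orders, S_{S/T} = k_S/k_T = (A_S/A_T)·exp[(E_T−E_S)/(RT)].
(E_T−E_S)/(RT) = (92.0−128)×10³/(8.314×559) = -36000/4648 = -7.746.
k_S/k_T = (1.56×10^5/136)·exp(-7.746) = 1147 × 4.324×10^-4 = 0.496.

0.496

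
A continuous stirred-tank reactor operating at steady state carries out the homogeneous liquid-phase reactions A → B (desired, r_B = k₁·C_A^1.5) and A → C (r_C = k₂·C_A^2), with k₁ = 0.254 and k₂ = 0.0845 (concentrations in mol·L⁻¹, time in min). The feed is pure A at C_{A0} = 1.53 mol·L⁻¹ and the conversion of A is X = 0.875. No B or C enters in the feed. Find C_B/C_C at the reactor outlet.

Exit C_A = C_{A0}(1−X) = 1.53×0.125 = 0.1913 mol·L⁻¹.
Rates in a CSTR are evaluated at the outlet concentration: r_B = 0.254×0.1913^1.5 = 0.02124, r_C = 0.0845×0.1913^2 = 0.003091.
Overall selectivity = C_B/C_C = r_Bτ/(r_Cτ) = r_B/r_C = 6.87.

6.87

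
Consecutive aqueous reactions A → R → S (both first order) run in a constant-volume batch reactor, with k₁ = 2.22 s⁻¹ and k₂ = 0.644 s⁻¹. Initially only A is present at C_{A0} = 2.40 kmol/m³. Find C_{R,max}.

1.45 kmol/m³

Evaluating C_R at t_opt = ln(k₂/k₁)/(k₂−k₁) gives C_{R,max}/C_{A0} = (k₁/k₂)^[k₂/(k₂−k₁)].
= (2.22/0.644)^(0.644/(0.644−2.22)) = (3.447)^(-0.4086) = 0.6031.
C_{R,max} = 0.6031×2.40 = 1.45 kmol/m³.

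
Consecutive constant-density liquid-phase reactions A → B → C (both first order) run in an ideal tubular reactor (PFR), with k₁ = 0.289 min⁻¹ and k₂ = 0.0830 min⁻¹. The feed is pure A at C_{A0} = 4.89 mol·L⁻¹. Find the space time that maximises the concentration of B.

6.06 min

For first-order series the maximum of C_B occurs at τ_opt = ln(k₂/k₁)/(k₂−k₁).
= ln(0.0830/0.289)/(0.0830−0.289) = ln(0.2872)/-0.2060 = -1.248/-0.2060 = 6.06 min.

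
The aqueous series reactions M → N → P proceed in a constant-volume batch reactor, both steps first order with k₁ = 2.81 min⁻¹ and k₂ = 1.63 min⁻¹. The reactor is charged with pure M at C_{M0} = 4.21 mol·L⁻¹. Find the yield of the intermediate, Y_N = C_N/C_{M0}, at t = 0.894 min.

0.361

For first-order series with pure M initially, C_N(t) = k₁C_{M0}/(k₂−k₁)·(e^(−k₁t) − e^(−k₂t)).
e^(−k₁t) = e^(−2.81×0.894) = e^(−2.512) = 0.08109; e^(−k₂t) = e^(−1.457) = 0.2329.
C_N = 2.81×4.21/(1.63−2.81) × (0.08109−0.2329) = (-10.03)×(-0.1518) = 1.522 mol·L⁻¹.
Y_N = C_N/C_{M0} = 1.522/4.21 = 0.361.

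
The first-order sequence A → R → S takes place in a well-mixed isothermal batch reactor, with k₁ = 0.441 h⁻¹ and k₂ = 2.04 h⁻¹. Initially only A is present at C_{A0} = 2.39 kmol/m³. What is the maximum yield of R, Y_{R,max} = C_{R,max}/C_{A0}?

0.142

At the optimum, C_{R,max}/C_{A0} = (k₁/k₂)^[k₂/(k₂−k₁)].
= (0.441/2.04)^(2.04/(2.04−0.441)) = (0.2162)^(1.276) = 0.1417.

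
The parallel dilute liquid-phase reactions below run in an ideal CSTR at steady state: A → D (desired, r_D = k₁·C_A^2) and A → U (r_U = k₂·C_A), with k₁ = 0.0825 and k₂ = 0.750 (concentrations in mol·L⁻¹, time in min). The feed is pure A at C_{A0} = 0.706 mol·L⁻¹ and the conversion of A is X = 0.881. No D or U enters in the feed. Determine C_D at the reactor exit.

Exit C_A = C_{A0}(1−X) = 0.706×0.119 = 0.08401 mol·L⁻¹.
In a CSTR the entire volume is at exit conditions, so r_D = 0.0825×0.08401^2 = 5.823×10^-4 and r_U = 0.750×0.08401 = 0.06301.
Fraction of consumed A going to D: r_D/(r_D+r_U) = 0.009157.
C_D = 0.009157·C_{A0}·X = 0.009157×0.706×0.881 = 0.00570 mol·L⁻¹.

0.00570 mol·L⁻¹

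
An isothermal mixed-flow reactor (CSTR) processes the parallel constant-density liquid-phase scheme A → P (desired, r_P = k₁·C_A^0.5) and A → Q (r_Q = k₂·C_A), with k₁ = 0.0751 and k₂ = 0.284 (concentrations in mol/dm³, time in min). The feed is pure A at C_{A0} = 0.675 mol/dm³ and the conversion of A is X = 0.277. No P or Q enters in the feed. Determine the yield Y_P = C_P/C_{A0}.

0.0761

Exit C_A = C_{A0}(1−X) = 0.675×0.723 = 0.4880 mol/dm³.
A CSTR operates uniformly at the exit composition, giving r_P = 0.05246 and r_Q = 0.1386 (each k·C_A^n at C_A = 0.4880).
Fraction of consumed A going to P: r_P/(r_P+r_Q) = 0.2746.
C_P = 0.2746·C_{A0}·X = 0.2746×0.675×0.277 = 0.0513 mol/dm³; Y_P = C_P/C_{A0} = 0.0761.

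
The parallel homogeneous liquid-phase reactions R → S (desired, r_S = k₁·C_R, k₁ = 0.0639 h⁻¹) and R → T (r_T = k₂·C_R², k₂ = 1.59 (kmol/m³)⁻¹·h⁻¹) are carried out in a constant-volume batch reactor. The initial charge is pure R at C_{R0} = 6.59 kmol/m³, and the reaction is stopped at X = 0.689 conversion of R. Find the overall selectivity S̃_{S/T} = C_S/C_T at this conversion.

0.0103

C_R = C_{R0}(1−X) = 2.049 kmol/m³.
Along a PFR/batch, dC_S/dC_R = −r_S/(r_S+r_T) = −k₁/(k₁+k₂·C_R).
Integrating from C_{R0} to C_R: C_S = (0.0639/1.59)·ln[(0.0639+1.59·6.59)/(0.0639+1.59·2.05)] = 0.04019·ln(10.54/3.323) = 0.04640 kmol/m³.
C_T = (C_{R0}−C_R)−C_S = 4.494 kmol/m³; S̃_{S/T} = 0.04640/4.494 = 0.0103.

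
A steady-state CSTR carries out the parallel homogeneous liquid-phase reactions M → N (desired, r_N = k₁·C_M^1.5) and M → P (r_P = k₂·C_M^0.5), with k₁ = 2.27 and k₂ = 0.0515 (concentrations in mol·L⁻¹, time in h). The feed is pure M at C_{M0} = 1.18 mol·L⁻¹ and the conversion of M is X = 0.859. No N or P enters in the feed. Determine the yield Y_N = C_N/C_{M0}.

Exit C_M = C_{M0}(1−X) = 1.18×0.141 = 0.1664 mol·L⁻¹.
Rates in a CSTR are evaluated at the outlet concentration: r_N = 2.27×0.1664^1.5 = 0.1541, r_P = 0.0515×0.1664^0.5 = 0.02101.
Fraction of consumed M going to N: r_N/(r_N+r_P) = 0.8800.
C_N = 0.8800·C_{M0}·X = 0.8800×1.18×0.859 = 0.892 mol·L⁻¹; Y_N = C_N/C_{M0} = 0.756.

0.756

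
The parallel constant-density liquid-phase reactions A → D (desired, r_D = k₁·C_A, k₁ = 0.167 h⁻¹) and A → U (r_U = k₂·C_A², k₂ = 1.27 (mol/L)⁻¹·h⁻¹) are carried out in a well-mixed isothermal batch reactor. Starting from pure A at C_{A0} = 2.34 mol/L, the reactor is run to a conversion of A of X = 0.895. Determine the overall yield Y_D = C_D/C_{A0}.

0.106

C_A = C_{A0}(1−X) = 0.2457 mol/L.
Along a PFR/batch, dC_D/dC_A = −r_D/(r_D+r_U) = −k₁/(k₁+k₂·C_A).
Integrating from C_{A0} to C_A: C_D = (0.167/1.27)·ln[(0.167+1.27·2.34)/(0.167+1.27·0.246)] = 0.1315·ln(3.139/0.4790) = 0.2472 mol/L.
Y_D = C_D/C_{A0} = 0.2472/2.34 = 0.106.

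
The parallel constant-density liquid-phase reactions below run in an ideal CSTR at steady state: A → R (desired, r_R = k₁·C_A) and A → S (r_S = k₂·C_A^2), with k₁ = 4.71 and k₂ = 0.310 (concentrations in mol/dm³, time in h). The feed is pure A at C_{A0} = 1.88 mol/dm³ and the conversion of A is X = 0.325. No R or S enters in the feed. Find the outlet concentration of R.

0.564 mol/dm³

Exit C_A = C_{A0}(1−X) = 1.88×0.675 = 1.269 mol/dm³.
Rates in a CSTR are evaluated at the outlet concentration: r_R = 4.71×1.269 = 5.977, r_S = 0.310×1.269^2 = 0.4992.
Fraction of consumed A going to R: r_R/(r_R+r_S) = 0.9229.
C_R = 0.9229·C_{A0}·X = 0.9229×1.88×0.325 = 0.564 mol/dm³.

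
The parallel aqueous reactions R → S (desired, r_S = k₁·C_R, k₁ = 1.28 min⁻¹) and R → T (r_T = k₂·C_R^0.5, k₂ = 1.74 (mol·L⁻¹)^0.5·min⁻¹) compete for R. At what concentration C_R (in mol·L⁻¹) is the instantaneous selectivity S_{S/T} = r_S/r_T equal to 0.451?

0.376 mol·L⁻¹

S_{S/T} = (k₁/k₂)·C_R^0.5 ⇒ C_R = (S·k₂/k₁)^(2).
= (0.451×1.74/1.28)^(2) = (0.6131)^(2) = 0.376 mol·L⁻¹.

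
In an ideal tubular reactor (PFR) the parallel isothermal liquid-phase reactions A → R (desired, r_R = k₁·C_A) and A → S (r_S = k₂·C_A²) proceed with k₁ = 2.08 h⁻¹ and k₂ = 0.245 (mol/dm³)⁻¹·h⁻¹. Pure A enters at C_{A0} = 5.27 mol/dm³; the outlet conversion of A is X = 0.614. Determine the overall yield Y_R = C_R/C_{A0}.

0.432

C_A = C_{A0}(1−X) = 2.034 mol/dm³.
Along a PFR/batch, dC_R/dC_A = −r_R/(r_R+r_S) = −k₁/(k₁+k₂·C_A).
Integrating from C_{A0} to C_A: C_R = (2.08/0.245)·ln[(2.08+0.245·5.27)/(2.08+0.245·2.03)] = 8.490·ln(3.371/2.578) = 2.276 mol/dm³.
Y_R = C_R/C_{A0} = 2.276/5.27 = 0.432.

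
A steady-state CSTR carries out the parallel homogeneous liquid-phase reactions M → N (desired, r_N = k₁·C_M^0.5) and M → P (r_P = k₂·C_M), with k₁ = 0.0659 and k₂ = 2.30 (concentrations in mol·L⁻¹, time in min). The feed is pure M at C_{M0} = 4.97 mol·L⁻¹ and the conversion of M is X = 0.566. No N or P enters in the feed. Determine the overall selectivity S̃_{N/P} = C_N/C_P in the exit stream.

0.0195

Exit C_M = C_{M0}(1−X) = 4.97×0.434 = 2.157 mol·L⁻¹.
Rates in a CSTR are evaluated at the outlet concentration: r_N = 0.0659×2.157^0.5 = 0.09679, r_P = 2.30×2.157 = 4.961.
Overall selectivity = C_N/C_P = r_Nτ/(r_Pτ) = r_N/r_P = 0.0195.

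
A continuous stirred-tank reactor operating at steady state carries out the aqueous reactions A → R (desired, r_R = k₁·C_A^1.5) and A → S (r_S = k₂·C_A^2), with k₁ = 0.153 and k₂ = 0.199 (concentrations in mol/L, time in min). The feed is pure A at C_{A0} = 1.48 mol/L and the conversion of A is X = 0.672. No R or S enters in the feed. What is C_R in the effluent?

Exit C_A = C_{A0}(1−X) = 1.48×0.328 = 0.4854 mol/L.
A CSTR operates uniformly at the exit composition, giving r_R = 0.05175 and r_S = 0.04689 (each k·C_A^n at C_A = 0.4854).
Fraction of consumed A going to R: r_R/(r_R+r_S) = 0.5246.
C_R = 0.5246·C_{A0}·X = 0.5246×1.48×0.672 = 0.522 mol/L.

0.522 mol/L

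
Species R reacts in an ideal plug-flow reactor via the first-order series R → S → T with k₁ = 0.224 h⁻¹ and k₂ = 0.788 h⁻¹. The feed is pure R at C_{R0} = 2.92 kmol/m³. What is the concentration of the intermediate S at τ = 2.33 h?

0.503 kmol/m³

For first-order series with pure R initially, C_S(τ) = k₁C_{R0}/(k₂−k₁)·(e^(−k₁τ) − e^(−k₂τ)).
e^(−k₁τ) = e^(−0.224×2.33) = e^(−0.5219) = 0.5934; e^(−k₂τ) = e^(−1.836) = 0.1594.
C_S = 0.224×2.92/(0.788−0.224) × (0.5934−0.1594) = 1.160×0.4339 = 0.5032 kmol/m³.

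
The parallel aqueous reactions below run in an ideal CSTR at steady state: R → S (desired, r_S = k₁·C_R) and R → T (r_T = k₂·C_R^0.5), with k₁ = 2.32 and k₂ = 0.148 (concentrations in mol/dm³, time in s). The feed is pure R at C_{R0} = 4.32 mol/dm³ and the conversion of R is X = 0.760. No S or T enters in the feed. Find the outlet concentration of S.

3.09 mol/dm³

Exit C_R = C_{R0}(1−X) = 4.32×0.240 = 1.037 mol/dm³.
Rates in a CSTR are evaluated at the outlet concentration: r_S = 2.32×1.037 = 2.405, r_T = 0.148×1.037^0.5 = 0.1507.
Fraction of consumed R going to S: r_S/(r_S+r_T) = 0.9410.
C_S = 0.9410·C_{R0}·X = 0.9410×4.32×0.760 = 3.09 mol/dm³.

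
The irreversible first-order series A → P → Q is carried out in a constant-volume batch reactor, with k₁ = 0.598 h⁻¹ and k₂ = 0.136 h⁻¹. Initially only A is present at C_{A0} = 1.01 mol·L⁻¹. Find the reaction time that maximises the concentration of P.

3.21 h

Setting dC_P/dt = 0 gives t_opt = ln(k₂/k₁)/(k₂−k₁).
= ln(0.136/0.598)/(0.136−0.598) = ln(0.2274)/-0.4620 = -1.481/-0.4620 = 3.21 h.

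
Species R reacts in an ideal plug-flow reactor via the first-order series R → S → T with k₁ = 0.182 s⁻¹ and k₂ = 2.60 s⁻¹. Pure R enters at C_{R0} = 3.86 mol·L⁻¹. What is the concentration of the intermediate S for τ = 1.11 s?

0.221 mol·L⁻¹

For first-order series with pure R initially, C_S(τ) = k₁C_{R0}/(k₂−k₁)·(e^(−k₁τ) − e^(−k₂τ)).
e^(−k₁τ) = e^(−0.182×1.11) = e^(−0.2020) = 0.8171; e^(−k₂τ) = e^(−2.886) = 0.05580.
C_S = 0.182×3.86/(2.60−0.182) × (0.8171−0.05580) = 0.2905×0.7613 = 0.2212 mol·L⁻¹.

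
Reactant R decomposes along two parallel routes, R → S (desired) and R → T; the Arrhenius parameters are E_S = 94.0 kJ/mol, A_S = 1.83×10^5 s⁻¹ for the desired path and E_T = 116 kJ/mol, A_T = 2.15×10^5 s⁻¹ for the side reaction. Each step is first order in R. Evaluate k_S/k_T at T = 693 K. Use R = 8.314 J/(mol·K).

k_S/k_T = (A_S/A_T)·exp[−(E_S−E_T)/(RT)] = (A_S/A_T)·exp[(E_T−E_S)/(RT)].
(E_T−E_S)/(RT) = (116−94.0)×10³/(8.314×693) = 22000/5762 = 3.818.
k_S/k_T = (1.83×10^5/2.15×10^5)·exp(3.818) = 0.8512 × 45.53 = 38.8.
Since E_S < E_T, lowering the temperature improves selectivity toward S.

38.8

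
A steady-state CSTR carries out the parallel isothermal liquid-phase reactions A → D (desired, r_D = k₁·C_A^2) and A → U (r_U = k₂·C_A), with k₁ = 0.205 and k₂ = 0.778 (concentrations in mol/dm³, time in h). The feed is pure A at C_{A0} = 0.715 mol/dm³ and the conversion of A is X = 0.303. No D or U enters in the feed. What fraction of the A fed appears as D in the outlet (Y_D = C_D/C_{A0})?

0.0352

Exit C_A = C_{A0}(1−X) = 0.715×0.697 = 0.4984 mol/dm³.
A CSTR operates uniformly at the exit composition, giving r_D = 0.05091 and r_U = 0.3877 (each k·C_A^n at C_A = 0.4984).
Fraction of consumed A going to D: r_D/(r_D+r_U) = 0.1161.
C_D = 0.1161·C_{A0}·X = 0.1161×0.715×0.303 = 0.0251 mol/dm³; Y_D = C_D/C_{A0} = 0.0352.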